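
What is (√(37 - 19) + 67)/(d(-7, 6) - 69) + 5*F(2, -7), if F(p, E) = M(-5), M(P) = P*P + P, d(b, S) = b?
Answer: 7533/76 - 3*√2/76 ≈ 99.063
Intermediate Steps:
M(P) = P + P² (M(P) = P² + P = P + P²)
F(p, E) = 20 (F(p, E) = -5*(1 - 5) = -5*(-4) = 20)
(√(37 - 19) + 67)/(d(-7, 6) - 69) + 5*F(2, -7) = (√(37 - 19) + 67)/(-7 - 69) + 5*20 = (√18 + 67)/(-76) + 100 = (3*√2 + 67)*(-1/76) + 100 = (67 + 3*√2)*(-1/76) + 100 = (-67/76 - 3*√2/76) + 100 = 7533/76 - 3*√2/76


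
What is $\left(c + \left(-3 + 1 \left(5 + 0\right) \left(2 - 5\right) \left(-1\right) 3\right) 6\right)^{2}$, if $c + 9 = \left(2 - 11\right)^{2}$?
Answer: $104976$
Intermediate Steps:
$c = 72$ ($c = -9 + \left(2 - 11\right)^{2} = -9 + \left(-9\right)^{2} = -9 + 81 = 72$)
$\left(c + \left(-3 + 1 \left(5 + 0\right) \left(2 - 5\right) \left(-1\right) 3\right) 6\right)^{2} = \left(72 + \left(-3 + 1 \left(5 + 0\right) \left(2 - 5\right) \left(-1\right) 3\right) 6\right)^{2} = \left(72 + \left(-3 + 1 \cdot 5 \left(-3\right) \left(-1\right) 3\right) 6\right)^{2} = \left(72 + \left(-3 + 1 \left(-15\right) \left(-1\right) 3\right) 6\right)^{2} = \left(72 + \left(-3 + 1 \cdot 15 \cdot 3\right) 6\right)^{2} = \left(72 + \left(-3 + 1 \cdot 45\right) 6\right)^{2} = \left(72 + \left(-3 + 45\right) 6\right)^{2} = \left(72 + 42 \cdot 6\right)^{2} = \left(72 + 252\right)^{2} = 324^{2} = 104976$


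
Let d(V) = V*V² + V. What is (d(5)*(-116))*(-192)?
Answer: 2895360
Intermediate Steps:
d(V) = V + V³ (d(V) = V³ + V = V + V³)
(d(5)*(-116))*(-192) = ((5 + 5³)*(-116))*(-192) = ((5 + 125)*(-116))*(-192) = (130*(-116))*(-192) = -15080*(-192) = 2895360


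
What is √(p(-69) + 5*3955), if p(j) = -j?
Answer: 22*√41 ≈ 140.87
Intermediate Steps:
√(p(-69) + 5*3955) = √(-1*(-69) + 5*3955) = √(69 + 19775) = √19844 = 22*√41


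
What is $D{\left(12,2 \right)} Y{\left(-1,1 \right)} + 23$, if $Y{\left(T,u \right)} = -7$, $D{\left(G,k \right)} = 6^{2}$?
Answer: $-229$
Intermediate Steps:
$D{\left(G,k \right)} = 36$
$D{\left(12,2 \right)} Y{\left(-1,1 \right)} + 23 = 36 \left(-7\right) + 23 = -252 + 23 = -229$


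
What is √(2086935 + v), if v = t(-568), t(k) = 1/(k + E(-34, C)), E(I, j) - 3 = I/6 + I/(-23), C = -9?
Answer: 3*√357665198426906/39274 ≈ 1444.6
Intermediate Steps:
E(I, j) = 3 + 17*I/138 (E(I, j) = 3 + (I/6 + I/(-23)) = 3 + (I*(⅙) + I*(-1/23)) = 3 + (I/6 - I/23) = 3 + 17*I/138)
t(k) = 1/(-82/69 + k) (t(k) = 1/(k + (3 + (17/138)*(-34))) = 1/(k + (3 - 289/69)) = 1/(k - 82/69) = 1/(-82/69 + k))
v = -69/39274 (v = 69/(-82 + 69*(-568)) = 69/(-82 - 39192) = 69/(-39274) = 69*(-1/39274) = -69/39274 ≈ -0.0017569)
√(2086935 + v) = √(2086935 - 69/39274) = √(81962285121/39274) = 3*√357665198426906/39274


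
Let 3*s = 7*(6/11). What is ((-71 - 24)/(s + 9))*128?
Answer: -133760/113 ≈ -1183.7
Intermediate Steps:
s = 14/11 (s = (7*(6/11))/3 = (1/3)*(42/11) = 14/11 ≈ 1.2727)
((-71 - 24)/(s + 9))*128 = ((-71 - 24)/(14/11 + 9))*128 = -95/113/11*128 = -95*11/113*128 = -1045/113*128 = -133760/113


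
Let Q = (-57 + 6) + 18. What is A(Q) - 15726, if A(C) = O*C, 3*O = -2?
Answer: -15704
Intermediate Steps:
O = -2/3 (O = (1/3)*(-2) = -2/3 ≈ -0.66667)
Q = -33 (Q = -51 + 18 = -33)
A(C) = -2*C/3
A(Q) - 15726 = -2/3*(-33) - 15726 = 22 - 15726 = -15704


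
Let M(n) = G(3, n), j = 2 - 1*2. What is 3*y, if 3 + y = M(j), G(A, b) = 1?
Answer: -6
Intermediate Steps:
j = 0 (j = 2 - 2 = 0)
M(n) = 1
y = -2 (y = -3 + 1 = -2)
3*y = 3*(-2) = -6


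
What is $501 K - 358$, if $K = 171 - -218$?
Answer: $194531$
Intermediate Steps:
$K = 389$ ($K = 171 + 218 = 389$)
$501 K - 358 = 501 \cdot 389 - 358 = 194889 - 358 = 194531$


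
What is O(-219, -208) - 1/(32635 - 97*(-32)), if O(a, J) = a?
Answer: -7826842/35739 ≈ -219.00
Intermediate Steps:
O(-219, -208) - 1/(32635 - 97*(-32)) = -219 - 1/(32635 - 97*(-32)) = -219 - 1/(32635 + 3104) = -219 - 1/35739 = -7826842/35739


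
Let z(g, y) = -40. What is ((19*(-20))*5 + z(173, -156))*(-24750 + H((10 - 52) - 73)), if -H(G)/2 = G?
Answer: 47568800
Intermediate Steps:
H(G) = -2*G
((19*(-20))*5 + z(173, -156))*(-24750 + H((10 - 52) - 73)) = ((19*(-20))*5 - 40)*(-24750 - 2*((10 - 52) - 73)) = (-380*5 - 40)*(-24750 - 2*(-42 - 73)) = (-1900 - 40)*(-24750 - 2*(-115)) = -1940*(-24750 + 230) = -1940*(-24520) = 47568800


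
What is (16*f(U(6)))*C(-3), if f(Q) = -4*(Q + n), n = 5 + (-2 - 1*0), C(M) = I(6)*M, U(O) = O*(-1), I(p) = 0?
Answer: 0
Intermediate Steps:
U(O) = -O
C(M) = 0 (C(M) = 0*M = 0)
n = 3 (n = 5 + (-2 + 0) = 5 - 2 = 3)
f(Q) = -12 - 4*Q (f(Q) = -4*(Q + 3) = -4*(3 + Q) = -12 - 4*Q)
(16*f(U(6)))*C(-3) = (16*(-12 - (-4)*6))*0 = (16*(-12 - 4*(-6)))*0 = (16*(-12 + 24))*0 = (16*12)*0 = 192*0 = 0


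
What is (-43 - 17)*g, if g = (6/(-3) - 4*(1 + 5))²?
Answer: -40560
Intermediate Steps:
g = 676 (g = (6*(-⅓) - 4*6)² = (-2 - 24)² = (-26)² = 676)
(-43 - 17)*g = (-43 - 17)*676 = -60*676 = -40560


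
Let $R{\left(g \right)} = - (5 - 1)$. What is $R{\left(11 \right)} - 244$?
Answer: $-248$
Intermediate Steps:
$R{\left(g \right)} = -4$ ($R{\left(g \right)} = \left(-1\right) 4 = -4$)
$R{\left(11 \right)} - 244 = -4 - 244 = -248$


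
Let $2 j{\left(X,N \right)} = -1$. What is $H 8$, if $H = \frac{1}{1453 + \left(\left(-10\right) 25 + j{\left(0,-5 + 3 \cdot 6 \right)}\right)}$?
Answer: $\frac{16}{2405} \approx 0.0066528$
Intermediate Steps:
$j{\left(X,N \right)} = - \frac{1}{2}$ ($j{\left(X,N \right)} = \frac{1}{2} \left(-1\right) = - \frac{1}{2}$)
$H = \frac{2}{2405}$ ($H = \frac{1}{1453 - \frac{501}{2}} = \frac{1}{\frac{2405}{2}} = \frac{2}{2405} \approx 0.0008316$)
$H 8 = \frac{2}{2405} \cdot 8 = \frac{16}{2405}$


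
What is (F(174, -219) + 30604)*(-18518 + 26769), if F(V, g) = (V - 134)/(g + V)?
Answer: 2272556428/9 ≈ 2.5251e+8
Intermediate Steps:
F(V, g) = (-134 + V)/(V + g)
(F(174, -219) + 30604)*(-18518 + 26769) = ((-134 + 174)/(174 - 219) + 30604)*(-18518 + 26769) = (40/(-45) + 30604)*8251 = (-1/45*40 + 30604)*8251 = (-8/9 + 30604)*8251 = (275428/9)*8251 = 2272556428/9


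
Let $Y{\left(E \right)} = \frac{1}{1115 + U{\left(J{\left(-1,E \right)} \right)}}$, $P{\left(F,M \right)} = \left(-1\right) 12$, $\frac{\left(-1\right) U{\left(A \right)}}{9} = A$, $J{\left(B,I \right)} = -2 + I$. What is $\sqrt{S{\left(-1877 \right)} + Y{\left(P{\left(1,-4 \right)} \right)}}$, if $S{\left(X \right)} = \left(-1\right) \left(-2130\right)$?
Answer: $\frac{\sqrt{3280373771}}{1241} \approx 46.152$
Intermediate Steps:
$U{\left(A \right)} = - 9 A$
$P{\left(F,M \right)} = -12$
$Y{\left(E \right)} = \frac{1}{1133 - 9 E}$ ($Y{\left(E \right)} = \frac{1}{1115 - 9 \left(-2 + E\right)} = \frac{1}{1115 - \left(-18 + 9 E\right)} = \frac{1}{1133 - 9 E}$)
$S{\left(X \right)} = 2130$
$\sqrt{S{\left(-1877 \right)} + Y{\left(P{\left(1,-4 \right)} \right)}} = \sqrt{2130 - \frac{1}{-1133 + 9 \left(-12\right)}} = \sqrt{2130 - \frac{1}{-1133 - 108}} = \sqrt{2130 - \frac{1}{-1241}} = \sqrt{2130 - - \frac{1}{1241}} = \sqrt{2130 + \frac{1}{1241}} = \sqrt{\frac{2643331}{1241}} = \frac{\sqrt{3280373771}}{1241}$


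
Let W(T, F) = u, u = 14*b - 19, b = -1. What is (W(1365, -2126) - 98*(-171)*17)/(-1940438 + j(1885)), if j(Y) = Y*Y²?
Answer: 284853/6695888687 ≈ 4.2541e-5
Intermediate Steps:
u = -33 (u = 14*(-1) - 19 = -14 - 19 = -33)
W(T, F) = -33
j(Y) = Y³
(W(1365, -2126) - 98*(-171)*17)/(-1940438 + j(1885)) = (-33 - 98*(-171)*17)/(-1940438 + 1885³) = (-33 + 16758*17)/(-1940438 + 6697829125) = (-33 + 284886)/6695888687 = 284853*(1/6695888687) = 284853/6695888687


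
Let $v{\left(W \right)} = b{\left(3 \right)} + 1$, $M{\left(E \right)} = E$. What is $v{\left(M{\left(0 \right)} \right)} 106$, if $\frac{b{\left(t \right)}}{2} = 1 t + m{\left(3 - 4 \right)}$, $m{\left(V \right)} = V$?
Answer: $530$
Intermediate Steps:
$b{\left(t \right)} = -2 + 2 t$ ($b{\left(t \right)} = 2 \left(1 t + \left(3 - 4\right)\right) = 2 \left(t - 1\right) = 2 \left(-1 + t\right) = -2 + 2 t$)
$v{\left(W \right)} = 5$ ($v{\left(W \right)} = \left(-2 + 2 \cdot 3\right) + 1 = \left(-2 + 6\right) + 1 = 4 + 1 = 5$)
$v{\left(M{\left(0 \right)} \right)} 106 = 5 \cdot 106 = 530$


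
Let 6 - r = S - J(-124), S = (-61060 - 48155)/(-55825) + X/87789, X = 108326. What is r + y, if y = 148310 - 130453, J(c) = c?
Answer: 17384005442798/980164185 ≈ 17736.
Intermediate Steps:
S = 3127034917/980164185 (S = (-61060 - 48155)/(-55825) + 108326/87789 = -109215*(-1/55825) + 108326*(1/87789) = 21843/11165 + 108326/87789 = 3127034917/980164185 ≈ 3.1903)
y = 17857
r = -118786408747/980164185 (r = 6 - (3127034917/980164185 - 1*(-124)) = 6 - (3127034917/980164185 + 124) = 6 - 1*124667393857/980164185 = 6 - 124667393857/980164185 = -118786408747/980164185 ≈ -121.19)
r + y = -118786408747/980164185 + 17857 = 17384005442798/980164185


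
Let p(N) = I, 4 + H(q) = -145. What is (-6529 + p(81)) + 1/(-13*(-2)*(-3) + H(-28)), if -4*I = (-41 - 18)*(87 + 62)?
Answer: -3932779/908 ≈ -4331.3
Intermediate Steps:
H(q) = -149 (H(q) = -4 - 145 = -149)
I = 8791/4 (I = -(-41 - 18)*(87 + 62)/4 = -(-59)*149/4 = -¼*(-8791) = 8791/4 ≈ 2197.8)
p(N) = 8791/4
(-6529 + p(81)) + 1/(-13*(-2)*(-3) + H(-28)) = (-6529 + 8791/4) + 1/(-13*(-2)*(-3) - 149) = -17325/4 + 1/(26*(-3) - 149) = -17325/4 + 1/(-78 - 149) = -17325/4 + 1/(-227) = -17325/4 - 1/227 = -3932779/908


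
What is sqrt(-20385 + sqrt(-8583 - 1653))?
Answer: sqrt(-20385 + 2*I*sqrt(2559)) ≈ 0.3543 + 142.78*I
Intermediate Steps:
sqrt(-20385 + sqrt(-8583 - 1653)) = sqrt(-20385 + sqrt(-10236)) = sqrt(-20385 + 2*I*sqrt(2559))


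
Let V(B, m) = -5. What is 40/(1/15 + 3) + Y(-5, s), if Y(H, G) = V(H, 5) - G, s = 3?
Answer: 116/23 ≈ 5.0435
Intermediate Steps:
Y(H, G) = -5 - G
40/(1/15 + 3) + Y(-5, s) = 40/(1/15 + 3) + (-5 - 1*3) = 40/(1/15 + 3) + (-5 - 3) = 40/(46/15) - 8 = (15/46)*40 - 8 = 300/23 - 8 = 116/23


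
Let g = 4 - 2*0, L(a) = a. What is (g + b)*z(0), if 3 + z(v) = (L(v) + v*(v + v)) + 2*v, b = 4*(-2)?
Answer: 12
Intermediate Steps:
b = -8
g = 4 (g = 4 + 0 = 4)
z(v) = -3 + 2*v² + 3*v (z(v) = -3 + ((v + v*(v + v)) + 2*v) = -3 + ((v + v*(2*v)) + 2*v) = -3 + ((v + 2*v²) + 2*v) = -3 + (2*v² + 3*v) = -3 + 2*v² + 3*v)
(g + b)*z(0) = (4 - 8)*(-3 + 2*0² + 3*0) = -4*(-3 + 2*0 + 0) = -4*(-3 + 0 + 0) = -4*(-3) = 12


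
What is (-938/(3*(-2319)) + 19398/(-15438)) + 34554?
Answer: 618508995487/17900361 ≈ 34553.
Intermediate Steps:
(-938/(3*(-2319)) + 19398/(-15438)) + 34554 = (-938/(-6957) + 19398*(-1/15438)) + 34554 = (-938*(-1/6957) - 3233/2573) + 34554 = (938/6957 - 3233/2573) + 34554 = -20078507/17900361 + 34554 = 618508995487/17900361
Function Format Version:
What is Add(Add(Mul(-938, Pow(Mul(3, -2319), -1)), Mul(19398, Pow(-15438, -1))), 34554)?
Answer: Rational(618508995487, 17900361) ≈ 34553.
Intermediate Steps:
Add(Add(Mul(-938, Pow(Mul(3, -2319), -1)), Mul(19398, Pow(-15438, -1))), 34554) = Add(Add(Mul(-938, Pow(-6957, -1)), Mul(19398, Rational(-1, 15438))), 34554) = Add(Add(Mul(-938, Rational(-1, 6957)), Rational(-3233, 2573)), 34554) = Add(Add(Rational(938, 6957), Rational(-3233, 2573)), 34554) = Add(Rational(-20078507, 17900361), 34554) = Rational(618508995487, 17900361)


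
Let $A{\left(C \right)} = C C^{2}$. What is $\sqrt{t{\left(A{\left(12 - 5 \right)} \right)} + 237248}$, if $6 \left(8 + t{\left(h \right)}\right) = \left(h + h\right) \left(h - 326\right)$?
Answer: $\frac{\sqrt{2152653}}{3} \approx 489.06$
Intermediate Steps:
$A{\left(C \right)} = C^{3}$
$t{\left(h \right)} = -8 + \frac{h \left(-326 + h\right)}{3}$ ($t{\left(h \right)} = -8 + \frac{\left(h + h\right) \left(h - 326\right)}{6} = -8 + \frac{2 h \left(-326 + h\right)}{6} = -8 + \frac{h \left(-326 + h\right)}{3}$)
$\sqrt{t{\left(A{\left(12 - 5 \right)} \right)} + 237248} = \sqrt{\left(-8 - \frac{326 \left(12 - 5\right)^{3}}{3} + \frac{\left(\left(12 - 5\right)^{3}\right)^{2}}{3}\right) + 237248} = \sqrt{\left(-8 - \frac{326 \cdot 7^{3}}{3} + \frac{\left(7^{3}\right)^{2}}{3}\right) + 237248} = \sqrt{\left(-8 - \frac{111818}{3} + \frac{343^{2}}{3}\right) + 237248} = \sqrt{\left(-8 - \frac{111818}{3} + \frac{1}{3} \cdot 117649\right) + 237248} = \sqrt{\left(-8 - \frac{111818}{3} + \frac{117649}{3}\right) + 237248} = \sqrt{\frac{5807}{3} + 237248} = \sqrt{\frac{717551}{3}} = \frac{\sqrt{2152653}}{3}$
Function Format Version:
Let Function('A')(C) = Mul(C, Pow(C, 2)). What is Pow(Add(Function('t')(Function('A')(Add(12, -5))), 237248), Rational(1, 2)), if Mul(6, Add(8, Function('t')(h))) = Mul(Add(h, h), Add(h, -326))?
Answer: Mul(Rational(1, 3), Pow(2152653, Rational(1, 2))) ≈ 489.06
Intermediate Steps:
Function('A')(C) = Pow(C, 3)
Function('t')(h) = Add(-8, Mul(Rational(1, 3), h, Add(-326, h))) (Function('t')(h) = Add(-8, Mul(Rational(1, 6), Mul(Add(h, h), Add(h, -326)))) = Add(-8, Mul(Rational(1, 6), Mul(Mul(2, h), Add(-326, h)))) = Add(-8, Mul(Rational(1, 6), Mul(2, h, Add(-326, h)))) = Add(-8, Mul(Rational(1, 3), h, Add(-326, h))))
Pow(Add(Function('t')(Function('A')(Add(12, -5))), 237248), Rational(1, 2)) = Pow(Add(Add(-8, Mul(Rational(-326, 3), Pow(Add(12, -5), 3)), Mul(Rational(1, 3), Pow(Pow(Add(12, -5), 3), 2))), 237248), Rational(1, 2)) = Pow(Add(Add(-8, Mul(Rational(-326, 3), Pow(7, 3)), Mul(Rational(1, 3), Pow(Pow(7, 3), 2))), 237248), Rational(1, 2)) = Pow(Add(Add(-8, Mul(Rational(-326, 3), 343), Mul(Rational(1, 3), Pow(343, 2))), 237248), Rational(1, 2)) = Pow(Add(Add(-8, Rational(-111818, 3), Mul(Rational(1, 3), 117649)), 237248), Rational(1, 2)) = Pow(Add(Add(-8, Rational(-111818, 3), Rational(117649, 3)), 237248), Rational(1, 2)) = Pow(Add(Rational(5807, 3), 237248), Rational(1, 2)) = Pow(Rational(717551, 3), Rational(1, 2)) = Mul(Rational(1, 3), Pow(2152653, Rational(1, 2)))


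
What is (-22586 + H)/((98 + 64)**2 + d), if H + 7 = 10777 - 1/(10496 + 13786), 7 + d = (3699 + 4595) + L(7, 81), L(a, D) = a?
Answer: -286916113/838651716 ≈ -0.34212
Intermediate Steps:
d = 8294 (d = -7 + ((3699 + 4595) + 7) = -7 + (8294 + 7) = -7 + 8301 = 8294)
H = 261517139/24282 (H = -7 + (10777 - 1/(10496 + 13786)) = -7 + (10777 - 1/24282) = -7 + 261687113/24282 = 261517139/24282 ≈ 10770.)
(-22586 + H)/((98 + 64)**2 + d) = (-22586 + 261517139/24282)/((98 + 64)**2 + 8294) = -286916113/(24282*(162**2 + 8294)) = -286916113/(24282*(26244 + 8294)) = -286916113/24282/34538 = -286916113/24282*1/34538 = -286916113/838651716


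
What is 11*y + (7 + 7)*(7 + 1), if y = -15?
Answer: -53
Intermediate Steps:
11*y + (7 + 7)*(7 + 1) = 11*(-15) + (7 + 7)*(7 + 1) = -165 + 14*8 = -165 + 112 = -53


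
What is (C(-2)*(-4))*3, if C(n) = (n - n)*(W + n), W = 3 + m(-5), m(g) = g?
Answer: 0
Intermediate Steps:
W = -2 (W = 3 - 5 = -2)
C(n) = 0 (C(n) = (n - n)*(-2 + n) = 0*(-2 + n) = 0)
(C(-2)*(-4))*3 = (0*(-4))*3 = 0*3 = 0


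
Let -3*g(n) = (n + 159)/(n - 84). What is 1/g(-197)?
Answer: -843/38 ≈ -22.184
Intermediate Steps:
g(n) = -(159 + n)/(3*(-84 + n)) (g(n) = -(n + 159)/(3*(n - 84)) = -(159 + n)/(3*(-84 + n)))
1/g(-197) = 1/((-159 - 1*(-197))/(3*(-84 - 197))) = 1/((⅓)*(-159 + 197)/(-281)) = 1/((⅓)*(-1/281)*38) = 1/(-38/843) = -843/38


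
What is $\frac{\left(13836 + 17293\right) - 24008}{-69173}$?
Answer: $- \frac{7121}{69173} \approx -0.10294$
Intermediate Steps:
$\frac{\left(13836 + 17293\right) - 24008}{-69173} = \left(31129 - 24008\right) \left(- \frac{1}{69173}\right) = 7121 \left(- \frac{1}{69173}\right) = - \frac{7121}{69173}$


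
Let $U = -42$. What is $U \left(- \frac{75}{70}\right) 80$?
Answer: $3600$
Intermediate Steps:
$U \left(- \frac{75}{70}\right) 80 = - 42 \left(- \frac{75}{70}\right) 80 = - 42 \left(\left(-75\right) \frac{1}{70}\right) 80 = \left(-42\right) \left(- \frac{15}{14}\right) 80 = 45 \cdot 80 = 3600$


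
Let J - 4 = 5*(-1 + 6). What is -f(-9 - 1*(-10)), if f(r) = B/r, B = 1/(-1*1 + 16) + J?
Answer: -436/15 ≈ -29.067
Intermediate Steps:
J = 29 (J = 4 + 5*(-1 + 6) = 4 + 5*5 = 4 + 25 = 29)
B = 436/15 (B = 1/(-1*1 + 16) + 29 = 1/(-1 + 16) + 29 = 1/15 + 29 = 436/15 ≈ 29.067)
f(r) = 436/(15*r)
-f(-9 - 1*(-10)) = -436/(15*(-9 - 1*(-10))) = -436/(15*(-9 + 10)) = -436/(15*1) = -436/15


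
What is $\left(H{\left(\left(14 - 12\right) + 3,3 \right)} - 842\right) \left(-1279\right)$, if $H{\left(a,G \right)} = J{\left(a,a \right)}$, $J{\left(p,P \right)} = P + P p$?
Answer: $1038548$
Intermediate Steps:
$H{\left(a,G \right)} = a \left(1 + a\right)$
$\left(H{\left(\left(14 - 12\right) + 3,3 \right)} - 842\right) \left(-1279\right) = \left(\left(\left(14 - 12\right) + 3\right) \left(1 + \left(\left(14 - 12\right) + 3\right)\right) - 842\right) \left(-1279\right) = \left(\left(2 + 3\right) \left(1 + \left(2 + 3\right)\right) - 842\right) \left(-1279\right) = \left(5 \left(1 + 5\right) - 842\right) \left(-1279\right) = \left(5 \cdot 6 - 842\right) \left(-1279\right) = \left(30 - 842\right) \left(-1279\right) = \left(-812\right) \left(-1279\right) = 1038548$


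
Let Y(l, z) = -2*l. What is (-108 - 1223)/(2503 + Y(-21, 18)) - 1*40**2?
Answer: -4073331/2545 ≈ -1600.5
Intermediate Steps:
(-108 - 1223)/(2503 + Y(-21, 18)) - 1*40**2 = (-108 - 1223)/(2503 - 2*(-21)) - 1*40**2 = -1331/(2503 + 42) - 1*1600 = -1331/2545 - 1600 = -4073331/2545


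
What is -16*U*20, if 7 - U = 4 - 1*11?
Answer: -4480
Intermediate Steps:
U = 14 (U = 7 - (4 - 1*11) = 7 - (4 - 11) = 7 - 1*(-7) = 7 + 7 = 14)
-16*U*20 = -16*14*20 = -224*20 = -4480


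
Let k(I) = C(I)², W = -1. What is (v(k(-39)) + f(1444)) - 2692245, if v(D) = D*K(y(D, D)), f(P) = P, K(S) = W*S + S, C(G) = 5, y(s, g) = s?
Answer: -2690801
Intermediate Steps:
K(S) = 0 (K(S) = -S + S = 0)
k(I) = 25 (k(I) = 5² = 25)
v(D) = 0 (v(D) = D*0 = 0)
(v(k(-39)) + f(1444)) - 2692245 = (0 + 1444) - 2692245 = 1444 - 2692245 = -2690801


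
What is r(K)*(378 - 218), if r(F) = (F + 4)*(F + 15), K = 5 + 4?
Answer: 49920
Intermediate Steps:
K = 9
r(F) = (4 + F)*(15 + F)
r(K)*(378 - 218) = (60 + 9**2 + 19*9)*(378 - 218) = (60 + 81 + 171)*160 = 312*160 = 49920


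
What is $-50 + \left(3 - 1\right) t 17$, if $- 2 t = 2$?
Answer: $-84$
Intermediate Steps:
$t = -1$ ($t = \left(- \frac{1}{2}\right) 2 = -1$)
$-50 + \left(3 - 1\right) t 17 = -50 + \left(3 - 1\right) \left(-1\right) 17 = -50 + 2 \left(-1\right) 17 = -50 - 34 = -84$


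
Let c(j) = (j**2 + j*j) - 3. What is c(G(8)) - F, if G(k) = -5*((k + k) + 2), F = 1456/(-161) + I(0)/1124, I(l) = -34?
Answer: 209479709/12926 ≈ 16206.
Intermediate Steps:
F = -117287/12926 (F = 1456/(-161) - 34/1124 = 1456*(-1/161) - 34*1/1124 = -208/23 - 17/562 = -117287/12926 ≈ -9.0737)
G(k) = -10 - 10*k (G(k) = -5*(2*k + 2) = -5*(2 + 2*k) = -10 - 10*k)
c(j) = -3 + 2*j**2 (c(j) = (j**2 + j**2) - 3 = 2*j**2 - 3 = -3 + 2*j**2)
c(G(8)) - F = (-3 + 2*(-10 - 10*8)**2) - 1*(-117287/12926) = (-3 + 2*(-10 - 80)**2) + 117287/12926 = (-3 + 2*(-90)**2) + 117287/12926 = (-3 + 2*8100) + 117287/12926 = (-3 + 16200) + 117287/12926 = 16197 + 117287/12926 = 209479709/12926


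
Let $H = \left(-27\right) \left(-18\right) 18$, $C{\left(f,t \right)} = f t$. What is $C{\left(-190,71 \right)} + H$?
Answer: $-4742$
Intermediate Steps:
$H = 8748$ ($H = 486 \cdot 18 = 8748$)
$C{\left(-190,71 \right)} + H = \left(-190\right) 71 + 8748 = -13490 + 8748 = -4742$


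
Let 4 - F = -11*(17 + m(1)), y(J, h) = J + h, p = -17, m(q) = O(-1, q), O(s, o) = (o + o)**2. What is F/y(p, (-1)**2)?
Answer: -235/16 ≈ -14.688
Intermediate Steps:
O(s, o) = 4*o**2 (O(s, o) = (2*o)**2 = 4*o**2)
m(q) = 4*q**2
F = 235 (F = 4 - (-1)*11*(17 + 4*1**2) = 4 - (-1)*11*(17 + 4*1) = 4 - (-1)*11*(17 + 4) = 4 - (-1)*11*21 = 4 - (-1)*231 = 4 - 1*(-231) = 4 + 231 = 235)
F/y(p, (-1)**2) = 235/(-17 + (-1)**2) = 235/(-17 + 1) = 235/(-16) = 235*(-1/16) = -235/16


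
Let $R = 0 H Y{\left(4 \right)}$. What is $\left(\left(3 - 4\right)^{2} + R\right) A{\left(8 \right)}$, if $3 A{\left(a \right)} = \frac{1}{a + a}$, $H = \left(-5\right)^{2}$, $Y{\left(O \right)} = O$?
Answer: $\frac{1}{48} \approx 0.020833$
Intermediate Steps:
$H = 25$
$A{\left(a \right)} = \frac{1}{6 a}$ ($A{\left(a \right)} = \frac{1}{3 \left(a + a\right)} = \frac{1}{3 \cdot 2 a} = \frac{\frac{1}{2} \frac{1}{a}}{3} = \frac{1}{6 a}$)
$R = 0$ ($R = 0 \cdot 25 \cdot 4 = 0 \cdot 4 = 0$)
$\left(\left(3 - 4\right)^{2} + R\right) A{\left(8 \right)} = \left(\left(3 - 4\right)^{2} + 0\right) \frac{1}{6 \cdot 8} = \left(\left(-1\right)^{2} + 0\right) \frac{1}{6} \cdot \frac{1}{8} = \left(1 + 0\right) \frac{1}{48} = 1 \cdot \frac{1}{48} = \frac{1}{48}$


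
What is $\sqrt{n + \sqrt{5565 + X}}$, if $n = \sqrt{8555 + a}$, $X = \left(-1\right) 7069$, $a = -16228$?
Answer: $\sqrt{i} \sqrt{\sqrt{7673} + 4 \sqrt{94}} \approx 7.9491 + 7.9491 i$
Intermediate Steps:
$X = -7069$
$n = i \sqrt{7673}$ ($n = \sqrt{8555 - 16228} = \sqrt{-7673} = i \sqrt{7673} \approx 87.596 i$)
$\sqrt{n + \sqrt{5565 + X}} = \sqrt{i \sqrt{7673} + \sqrt{5565 - 7069}} = \sqrt{i \sqrt{7673} + \sqrt{-1504}} = \sqrt{i \sqrt{7673} + 4 i \sqrt{94}}$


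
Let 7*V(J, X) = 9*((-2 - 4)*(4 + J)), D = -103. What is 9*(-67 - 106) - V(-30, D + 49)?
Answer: -12303/7 ≈ -1757.6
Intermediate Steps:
V(J, X) = -216/7 - 54*J/7 (V(J, X) = (9*((-2 - 4)*(4 + J)))/7 = (9*(-6*(4 + J)))/7 = (9*(-24 - 6*J))/7 = (-216 - 54*J)/7 = -216/7 - 54*J/7)
9*(-67 - 106) - V(-30, D + 49) = 9*(-67 - 106) - (-216/7 - 54/7*(-30)) = 9*(-173) - (-216/7 + 1620/7) = -1557 - 1*1404/7 = -1557 - 1404/7 = -12303/7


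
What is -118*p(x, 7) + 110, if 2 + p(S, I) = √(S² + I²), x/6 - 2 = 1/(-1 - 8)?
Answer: 346 - 118*√1597/3 ≈ -1225.9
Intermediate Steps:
x = 34/3 (x = 12 + 6/(-1 - 8) = 12 + 6/(-9) = 12 + 6*(-⅑) = 12 - ⅔ = 34/3 ≈ 11.333)
p(S, I) = -2 + √(I² + S²) (p(S, I) = -2 + √(S² + I²) = -2 + √(I² + S²))
-118*p(x, 7) + 110 = -118*(-2 + √(7² + (34/3)²)) + 110 = -118*(-2 + √(49 + 1156/9)) + 110 = -118*(-2 + √(1597/9)) + 110 = -118*(-2 + √1597/3) + 110 = (236 - 118*√1597/3) + 110 = 346 - 118*√1597/3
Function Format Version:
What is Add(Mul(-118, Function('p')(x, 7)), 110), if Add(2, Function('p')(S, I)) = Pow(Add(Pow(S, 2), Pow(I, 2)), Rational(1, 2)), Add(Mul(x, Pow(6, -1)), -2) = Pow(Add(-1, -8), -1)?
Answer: Add(346, Mul(Rational(-118, 3), Pow(1597, Rational(1, 2)))) ≈ -1225.9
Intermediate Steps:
x = Rational(34, 3) (x = Add(12, Mul(6, Pow(Add(-1, -8), -1))) = Add(12, Mul(6, Pow(-9, -1))) = Add(12, Mul(6, Rational(-1, 9))) = Add(12, Rational(-2, 3)) = Rational(34, 3) ≈ 11.333)
Function('p')(S, I) = Add(-2, Pow(Add(Pow(I, 2), Pow(S, 2)), Rational(1, 2))) (Function('p')(S, I) = Add(-2, Pow(Add(Pow(S, 2), Pow(I, 2)), Rational(1, 2))) = Add(-2, Pow(Add(Pow(I, 2), Pow(S, 2)), Rational(1, 2))))
Add(Mul(-118, Function('p')(x, 7)), 110) = Add(Mul(-118, Add(-2, Pow(Add(Pow(7, 2), Pow(Rational(34, 3), 2)), Rational(1, 2)))), 110) = Add(Mul(-118, Add(-2, Pow(Add(49, Rational(1156, 9)), Rational(1, 2)))), 110) = Add(Mul(-118, Add(-2, Pow(Rational(1597, 9), Rational(1, 2)))), 110) = Add(Mul(-118, Add(-2, Mul(Rational(1, 3), Pow(1597, Rational(1, 2))))), 110) = Add(Add(236, Mul(Rational(-118, 3), Pow(1597, Rational(1, 2)))), 110) = Add(346, Mul(Rational(-118, 3), Pow(1597, Rational(1, 2))))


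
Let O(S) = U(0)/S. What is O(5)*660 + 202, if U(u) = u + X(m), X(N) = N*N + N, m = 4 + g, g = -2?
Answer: 994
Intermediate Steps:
m = 2 (m = 4 - 2 = 2)
X(N) = N + N² (X(N) = N² + N = N + N²)
U(u) = 6 + u (U(u) = u + 2*(1 + 2) = u + 2*3 = u + 6 = 6 + u)
O(S) = 6/S (O(S) = (6 + 0)/S = 6/S)
O(5)*660 + 202 = (6/5)*660 + 202 = 792 + 202 = 994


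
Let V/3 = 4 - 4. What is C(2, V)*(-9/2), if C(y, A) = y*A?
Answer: 0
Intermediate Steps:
V = 0 (V = 3*(4 - 4) = 3*0 = 0)
C(y, A) = A*y
C(2, V)*(-9/2) = (0*2)*(-9/2) = 0*(-9*½) = 0*(-9/2) = 0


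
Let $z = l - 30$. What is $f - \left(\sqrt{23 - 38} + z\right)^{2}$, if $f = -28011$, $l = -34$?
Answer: $-32092 + 128 i \sqrt{15} \approx -32092.0 + 495.74 i$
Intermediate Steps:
$z = -64$ ($z = -34 - 30 = -64$)
$f - \left(\sqrt{23 - 38} + z\right)^{2} = -28011 - \left(\sqrt{23 - 38} - 64\right)^{2} = -28011 - \left(\sqrt{-15} - 64\right)^{2} = -28011 - \left(i \sqrt{15} - 64\right)^{2} = -28011 - \left(-64 + i \sqrt{15}\right)^{2}$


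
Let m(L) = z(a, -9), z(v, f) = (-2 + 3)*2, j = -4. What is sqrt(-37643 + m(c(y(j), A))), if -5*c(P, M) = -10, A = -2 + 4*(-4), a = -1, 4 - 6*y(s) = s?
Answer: I*sqrt(37641) ≈ 194.01*I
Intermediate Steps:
y(s) = 2/3 - s/6
A = -18 (A = -2 - 16 = -18)
z(v, f) = 2 (z(v, f) = 1*2 = 2)
c(P, M) = 2 (c(P, M) = -1/5*(-10) = 2)
m(L) = 2
sqrt(-37643 + m(c(y(j), A))) = sqrt(-37643 + 2) = sqrt(-37641) = I*sqrt(37641)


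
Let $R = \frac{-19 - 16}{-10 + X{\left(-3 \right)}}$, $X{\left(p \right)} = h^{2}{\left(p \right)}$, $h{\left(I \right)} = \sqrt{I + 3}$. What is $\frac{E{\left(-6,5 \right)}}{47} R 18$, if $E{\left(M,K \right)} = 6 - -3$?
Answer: $\frac{567}{47} \approx 12.064$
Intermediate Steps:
$E{\left(M,K \right)} = 9$ ($E{\left(M,K \right)} = 6 + 3 = 9$)
$h{\left(I \right)} = \sqrt{3 + I}$
$X{\left(p \right)} = 3 + p$ ($X{\left(p \right)} = \left(\sqrt{3 + p}\right)^{2} = 3 + p$)
$R = \frac{7}{2}$ ($R = \frac{-19 - 16}{-10 + \left(3 - 3\right)} = - \frac{35}{-10 + 0} = - \frac{35}{-10} = \left(-35\right) \left(- \frac{1}{10}\right) = \frac{7}{2} \approx 3.5$)
$\frac{E{\left(-6,5 \right)}}{47} R 18 = \frac{9}{47} \cdot \frac{7}{2} \cdot 18 = \frac{63}{94} \cdot 18 = \frac{567}{47}$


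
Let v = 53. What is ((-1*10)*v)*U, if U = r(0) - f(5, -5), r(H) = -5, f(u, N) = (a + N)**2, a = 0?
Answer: 15900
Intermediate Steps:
f(u, N) = N**2 (f(u, N) = (0 + N)**2 = N**2)
U = -30 (U = -5 - 1*(-5)**2 = -5 - 1*25 = -5 - 25 = -30)
((-1*10)*v)*U = (-1*10*53)*(-30) = -10*53*(-30) = -530*(-30) = 15900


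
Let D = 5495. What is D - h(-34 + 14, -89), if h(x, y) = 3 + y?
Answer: 5581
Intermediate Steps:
D - h(-34 + 14, -89) = 5495 - (3 - 89) = 5495 - 1*(-86) = 5495 + 86 = 5581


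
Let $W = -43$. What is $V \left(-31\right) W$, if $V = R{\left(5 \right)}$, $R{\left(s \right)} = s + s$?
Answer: $13330$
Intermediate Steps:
$R{\left(s \right)} = 2 s$
$V = 10$ ($V = 2 \cdot 5 = 10$)
$V \left(-31\right) W = 10 \left(-31\right) \left(-43\right) = \left(-310\right) \left(-43\right) = 13330$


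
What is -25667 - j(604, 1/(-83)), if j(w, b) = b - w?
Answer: -2080228/83 ≈ -25063.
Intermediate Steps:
-25667 - j(604, 1/(-83)) = -25667 - (1/(-83) - 1*604) = -25667 - (-1/83 - 604) = -25667 - 1*(-50133/83) = -25667 + 50133/83 = -2080228/83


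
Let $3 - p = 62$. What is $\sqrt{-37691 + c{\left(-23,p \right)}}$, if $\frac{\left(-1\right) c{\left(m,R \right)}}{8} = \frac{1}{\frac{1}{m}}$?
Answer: $i \sqrt{37507} \approx 193.67 i$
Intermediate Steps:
$p = -59$ ($p = 3 - 62 = -59$)
$c{\left(m,R \right)} = - 8 m$ ($c{\left(m,R \right)} = - \frac{8}{\frac{1}{m}} = - 8 m$)
$\sqrt{-37691 + c{\left(-23,p \right)}} = \sqrt{-37691 - -184} = \sqrt{-37691 + 184} = \sqrt{-37507} = i \sqrt{37507}$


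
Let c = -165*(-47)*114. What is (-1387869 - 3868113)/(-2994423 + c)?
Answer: 1751994/703451 ≈ 2.4906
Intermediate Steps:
c = 884070 (c = 7755*114 = 884070)
(-1387869 - 3868113)/(-2994423 + c) = (-1387869 - 3868113)/(-2994423 + 884070) = -5255982/(-2110353) = -5255982*(-1/2110353) = 1751994/703451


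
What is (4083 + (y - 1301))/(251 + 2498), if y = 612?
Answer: 3394/2749 ≈ 1.2346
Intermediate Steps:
(4083 + (y - 1301))/(251 + 2498) = (4083 + (612 - 1301))/(251 + 2498) = (4083 - 689)/2749 = 3394*(1/2749) = 3394/2749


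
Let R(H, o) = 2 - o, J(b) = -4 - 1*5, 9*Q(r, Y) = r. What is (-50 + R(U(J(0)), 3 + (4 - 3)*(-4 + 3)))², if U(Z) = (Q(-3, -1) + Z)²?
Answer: 2500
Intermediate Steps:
Q(r, Y) = r/9
J(b) = -9 (J(b) = -4 - 5 = -9)
U(Z) = (-⅓ + Z)² (U(Z) = ((⅑)*(-3) + Z)² = (-⅓ + Z)²)
(-50 + R(U(J(0)), 3 + (4 - 3)*(-4 + 3)))² = (-50 + (2 - (3 + (4 - 3)*(-4 + 3))))² = (-50 + (2 - (3 + 1*(-1))))² = (-50 + (2 - (3 - 1)))² = (-50 + (2 - 1*2))² = (-50 + (2 - 2))² = (-50 + 0)² = (-50)² = 2500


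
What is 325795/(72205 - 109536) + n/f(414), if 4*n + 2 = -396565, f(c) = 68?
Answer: -14892858917/10154032 ≈ -1466.7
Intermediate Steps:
n = -396567/4 (n = -½ + (¼)*(-396565) = -½ - 396565/4 = -396567/4 ≈ -99142.)
325795/(72205 - 109536) + n/f(414) = 325795/(72205 - 109536) - 396567/4/68 = 325795/(-37331) - 396567/4*1/68 = 325795*(-1/37331) - 396567/272 = -325795/37331 - 396567/272 = -14892858917/10154032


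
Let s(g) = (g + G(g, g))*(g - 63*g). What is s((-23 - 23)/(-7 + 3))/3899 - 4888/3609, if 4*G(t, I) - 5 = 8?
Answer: -228053051/56285964 ≈ -4.0517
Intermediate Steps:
G(t, I) = 13/4 (G(t, I) = 5/4 + (¼)*8 = 5/4 + 2 = 13/4)
s(g) = -62*g*(13/4 + g) (s(g) = (g + 13/4)*(g - 63*g) = (13/4 + g)*(-62*g) = -62*g*(13/4 + g))
s((-23 - 23)/(-7 + 3))/3899 - 4888/3609 = -31*(-23 - 23)/(-7 + 3)*(13 + 4*((-23 - 23)/(-7 + 3)))/2/3899 - 4888/3609 = -31*(-46/(-4))*(13 + 4*(-46/(-4)))/2*(1/3899) - 4888*1/3609 = -31*(-46*(-¼))*(13 + 4*(-46*(-¼)))/2*(1/3899) - 4888/3609 = -31/2*23/2*(13 + 4*(23/2))*(1/3899) - 4888/3609 = -31/2*23/2*(13 + 46)*(1/3899) - 4888/3609 = -31/2*23/2*59*(1/3899) - 4888/3609 = -42067/4*1/3899 - 4888/3609 = -42067/15596 - 4888/3609 = -228053051/56285964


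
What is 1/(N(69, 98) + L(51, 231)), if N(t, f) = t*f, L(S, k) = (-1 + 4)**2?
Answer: 1/6771 ≈ 0.00014769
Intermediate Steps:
L(S, k) = 9 (L(S, k) = 3**2 = 9)
N(t, f) = f*t
1/(N(69, 98) + L(51, 231)) = 1/(98*69 + 9) = 1/(6762 + 9) = 1/6771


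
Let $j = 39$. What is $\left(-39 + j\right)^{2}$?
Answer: $0$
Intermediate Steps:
$\left(-39 + j\right)^{2} = \left(-39 + 39\right)^{2} = 0^{2} = 0$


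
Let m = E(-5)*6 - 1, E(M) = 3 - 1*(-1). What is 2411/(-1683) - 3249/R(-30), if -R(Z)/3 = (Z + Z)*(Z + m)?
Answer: 270023/235620 ≈ 1.1460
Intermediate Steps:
E(M) = 4 (E(M) = 3 + 1 = 4)
m = 23 (m = 4*6 - 1 = 24 - 1 = 23)
R(Z) = -6*Z*(23 + Z) (R(Z) = -3*(Z + Z)*(Z + 23) = -3*2*Z*(23 + Z) = -6*Z*(23 + Z))
2411/(-1683) - 3249/R(-30) = 2411/(-1683) - 3249*1/(180*(23 - 30)) = 2411*(-1/1683) - 3249/((-6*(-30)*(-7))) = -2411/1683 - 3249/(-1260) = -2411/1683 - 3249*(-1/1260) = -2411/1683 + 361/140 = 270023/235620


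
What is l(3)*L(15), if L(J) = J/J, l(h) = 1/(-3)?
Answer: -⅓ ≈ -0.33333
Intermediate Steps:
l(h) = -⅓
L(J) = 1
l(3)*L(15) = -⅓*1 = -⅓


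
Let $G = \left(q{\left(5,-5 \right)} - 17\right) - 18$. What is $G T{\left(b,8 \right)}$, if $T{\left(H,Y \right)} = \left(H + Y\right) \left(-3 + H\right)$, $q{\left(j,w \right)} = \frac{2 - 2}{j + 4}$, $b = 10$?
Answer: $-4410$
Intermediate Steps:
$q{\left(j,w \right)} = 0$ ($q{\left(j,w \right)} = \frac{0}{4 + j} = 0$)
$T{\left(H,Y \right)} = \left(-3 + H\right) \left(H + Y\right)$
$G = -35$ ($G = \left(0 - 17\right) - 18 = -17 - 18 = -35$)
$G T{\left(b,8 \right)} = - 35 \left(10^{2} - 30 - 24 + 10 \cdot 8\right) = - 35 \left(100 - 30 - 24 + 80\right) = \left(-35\right) 126 = -4410$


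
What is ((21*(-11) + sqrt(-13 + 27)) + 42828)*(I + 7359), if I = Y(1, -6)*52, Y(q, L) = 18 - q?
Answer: 351127071 + 8243*sqrt(14) ≈ 3.5116e+8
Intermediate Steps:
I = 884 (I = (18 - 1*1)*52 = (18 - 1)*52 = 17*52 = 884)
((21*(-11) + sqrt(-13 + 27)) + 42828)*(I + 7359) = ((21*(-11) + sqrt(-13 + 27)) + 42828)*(884 + 7359) = ((-231 + sqrt(14)) + 42828)*8243 = (42597 + sqrt(14))*8243 = 351127071 + 8243*sqrt(14)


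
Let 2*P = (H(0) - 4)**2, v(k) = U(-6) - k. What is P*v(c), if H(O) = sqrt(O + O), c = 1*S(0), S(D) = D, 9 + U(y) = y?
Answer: -120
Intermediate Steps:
U(y) = -9 + y
c = 0 (c = 1*0 = 0)
H(O) = sqrt(2)*sqrt(O) (H(O) = sqrt(2*O) = sqrt(2)*sqrt(O))
v(k) = -15 - k (v(k) = (-9 - 6) - k = -15 - k)
P = 8 (P = (sqrt(2)*sqrt(0) - 4)**2/2 = (sqrt(2)*0 - 4)**2/2 = (0 - 4)**2/2 = (1/2)*(-4)**2 = (1/2)*16 = 8)
P*v(c) = 8*(-15 - 1*0) = 8*(-15 + 0) = 8*(-15) = -120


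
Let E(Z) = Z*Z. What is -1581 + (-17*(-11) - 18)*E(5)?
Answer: 2644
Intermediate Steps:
E(Z) = Z**2
-1581 + (-17*(-11) - 18)*E(5) = -1581 + (-17*(-11) - 18)*5**2 = -1581 + (187 - 18)*25 = -1581 + 169*25 = -1581 + 4225 = 2644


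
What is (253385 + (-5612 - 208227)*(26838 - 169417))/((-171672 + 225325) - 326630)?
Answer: -30489204166/272977 ≈ -1.1169e+5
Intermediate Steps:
(253385 + (-5612 - 208227)*(26838 - 169417))/((-171672 + 225325) - 326630) = (253385 - 213839*(-142579))/(53653 - 326630) = (253385 + 30488950781)/(-272977) = 30489204166*(-1/272977) = -30489204166/272977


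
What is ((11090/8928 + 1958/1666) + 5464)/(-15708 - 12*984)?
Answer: -20326938809/102318576192 ≈ -0.19866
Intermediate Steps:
((11090/8928 + 1958/1666) + 5464)/(-15708 - 12*984) = ((11090*(1/8928) + 1958*(1/1666)) + 5464)/(-15708 - 11808) = ((5545/4464 + 979/833) + 5464)/(-27516) = (8989241/3718512 + 5464)*(-1/27516) = (20326938809/3718512)*(-1/27516) = -20326938809/102318576192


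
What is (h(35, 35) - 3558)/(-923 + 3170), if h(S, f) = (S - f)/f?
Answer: -1186/749 ≈ -1.5834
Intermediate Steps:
h(S, f) = (S - f)/f
(h(35, 35) - 3558)/(-923 + 3170) = ((35 - 1*35)/35 - 3558)/(-923 + 3170) = ((35 - 35)/35 - 3558)/2247 = ((1/35)*0 - 3558)*(1/2247) = (0 - 3558)*(1/2247) = -3558*1/2247 = -1186/749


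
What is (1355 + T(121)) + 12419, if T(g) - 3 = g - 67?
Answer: 13831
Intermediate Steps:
T(g) = -64 + g (T(g) = 3 + (g - 67) = 3 + (-67 + g) = -64 + g)
(1355 + T(121)) + 12419 = (1355 + (-64 + 121)) + 12419 = (1355 + 57) + 12419 = 1412 + 12419 = 13831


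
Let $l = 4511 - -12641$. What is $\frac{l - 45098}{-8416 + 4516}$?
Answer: $\frac{13973}{1950} \approx 7.1656$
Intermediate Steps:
$l = 17152$ ($l = 4511 + 12641 = 17152$)
$\frac{l - 45098}{-8416 + 4516} = \frac{17152 - 45098}{-8416 + 4516} = - \frac{27946}{-3900} = \left(-27946\right) \left(- \frac{1}{3900}\right) = \frac{13973}{1950}$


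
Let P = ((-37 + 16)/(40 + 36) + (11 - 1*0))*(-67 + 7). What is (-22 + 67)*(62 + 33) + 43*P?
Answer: -444450/19 ≈ -23392.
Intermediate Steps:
P = -12225/19 (P = (-21/76 + (11 + 0))*(-60) = (-21*1/76 + 11)*(-60) = (-21/76 + 11)*(-60) = (815/76)*(-60) = -12225/19 ≈ -643.42)
(-22 + 67)*(62 + 33) + 43*P = (-22 + 67)*(62 + 33) + 43*(-12225/19) = 45*95 - 525675/19 = 4275 - 525675/19 = -444450/19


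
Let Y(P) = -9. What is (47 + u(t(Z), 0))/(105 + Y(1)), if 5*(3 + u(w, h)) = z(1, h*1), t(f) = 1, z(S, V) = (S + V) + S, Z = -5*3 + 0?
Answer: 37/80 ≈ 0.46250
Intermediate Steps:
Z = -15 (Z = -15 + 0 = -15)
z(S, V) = V + 2*S
u(w, h) = -13/5 + h/5 (u(w, h) = -3 + (h*1 + 2*1)/5 = -3 + (h + 2)/5 = -3 + (2 + h)/5 = -3 + (⅖ + h/5) = -13/5 + h/5)
(47 + u(t(Z), 0))/(105 + Y(1)) = (47 + (-13/5 + (⅕)*0))/(105 - 9) = (47 + (-13/5 + 0))/96 = (47 - 13/5)/96 = (1/96)*(222/5) = 37/80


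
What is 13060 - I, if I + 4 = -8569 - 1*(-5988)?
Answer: 15645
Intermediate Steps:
I = -2585 (I = -4 + (-8569 - 1*(-5988)) = -4 + (-8569 + 5988) = -4 - 2581 = -2585)
13060 - I = 13060 - 1*(-2585) = 13060 + 2585 = 15645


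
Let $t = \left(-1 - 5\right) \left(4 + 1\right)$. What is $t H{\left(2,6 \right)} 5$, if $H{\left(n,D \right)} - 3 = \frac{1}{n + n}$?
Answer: $- \frac{975}{2} \approx -487.5$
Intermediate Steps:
$H{\left(n,D \right)} = 3 + \frac{1}{2 n}$ ($H{\left(n,D \right)} = 3 + \frac{1}{n + n} = 3 + \frac{1}{2 n}$)
$t = -30$ ($t = \left(-6\right) 5 = -30$)
$t H{\left(2,6 \right)} 5 = - 30 \left(3 + \frac{1}{2 \cdot 2}\right) 5 = - 30 \left(3 + \frac{1}{2} \cdot \frac{1}{2}\right) 5 = - 30 \left(3 + \frac{1}{4}\right) 5 = \left(-30\right) \frac{13}{4} \cdot 5 = \left(- \frac{195}{2}\right) 5 = - \frac{975}{2}$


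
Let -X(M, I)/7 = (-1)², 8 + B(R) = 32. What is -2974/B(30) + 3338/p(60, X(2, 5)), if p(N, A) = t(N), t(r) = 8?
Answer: 880/3 ≈ 293.33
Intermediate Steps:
B(R) = 24 (B(R) = -8 + 32 = 24)
X(M, I) = -7 (X(M, I) = -7*(-1)² = -7*1 = -7)
p(N, A) = 8
-2974/B(30) + 3338/p(60, X(2, 5)) = -2974/24 + 3338/8 = -2974*1/24 + 3338*(⅛) = -1487/12 + 1669/4 = 880/3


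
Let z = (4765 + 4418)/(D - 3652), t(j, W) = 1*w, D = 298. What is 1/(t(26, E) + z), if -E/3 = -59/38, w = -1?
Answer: -1118/4179 ≈ -0.26753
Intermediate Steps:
E = 177/38 (E = -(-177)/38 = -3*(-59/38) = 177/38 ≈ 4.6579)
t(j, W) = -1 (t(j, W) = 1*(-1) = -1)
z = -3061/1118 (z = (4765 + 4418)/(298 - 3652) = 9183/(-3354) = 9183*(-1/3354) = -3061/1118 ≈ -2.7379)
1/(t(26, E) + z) = 1/(-1 - 3061/1118) = 1/(-4179/1118) = -1118/4179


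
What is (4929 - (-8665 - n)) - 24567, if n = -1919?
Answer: -12892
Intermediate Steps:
(4929 - (-8665 - n)) - 24567 = (4929 - (-8665 - 1*(-1919))) - 24567 = (4929 - (-8665 + 1919)) - 24567 = (4929 - 1*(-6746)) - 24567 = (4929 + 6746) - 24567 = 11675 - 24567 = -12892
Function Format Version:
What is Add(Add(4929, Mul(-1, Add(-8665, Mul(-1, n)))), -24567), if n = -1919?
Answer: -12892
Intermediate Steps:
Add(Add(4929, Mul(-1, Add(-8665, Mul(-1, n)))), -24567) = Add(Add(4929, Mul(-1, Add(-8665, Mul(-1, -1919)))), -24567) = Add(Add(4929, Mul(-1, Add(-8665, 1919))), -24567) = Add(Add(4929, Mul(-1, -6746)), -24567) = Add(Add(4929, 6746), -24567) = Add(11675, -24567) = -12892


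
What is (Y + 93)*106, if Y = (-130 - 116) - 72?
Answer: -23850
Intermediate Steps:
Y = -318 (Y = -246 - 72 = -318)
(Y + 93)*106 = (-318 + 93)*106 = -225*106 = -23850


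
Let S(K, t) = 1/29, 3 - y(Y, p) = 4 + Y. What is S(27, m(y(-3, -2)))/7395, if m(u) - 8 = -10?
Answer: 1/214455 ≈ 4.6630e-6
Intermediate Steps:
y(Y, p) = -1 - Y (y(Y, p) = 3 - (4 + Y) = 3 + (-4 - Y) = -1 - Y)
m(u) = -2 (m(u) = 8 - 10 = -2)
S(K, t) = 1/29
S(27, m(y(-3, -2)))/7395 = (1/29)/7395 = (1/29)*(1/7395) = 1/214455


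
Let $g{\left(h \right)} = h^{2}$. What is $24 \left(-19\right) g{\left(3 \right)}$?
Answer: $-4104$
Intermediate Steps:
$24 \left(-19\right) g{\left(3 \right)} = 24 \left(-19\right) 3^{2} = \left(-456\right) 9 = -4104$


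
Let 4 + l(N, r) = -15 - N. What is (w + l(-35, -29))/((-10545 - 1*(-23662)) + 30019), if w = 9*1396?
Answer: 3145/10784 ≈ 0.29164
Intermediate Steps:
l(N, r) = -19 - N (l(N, r) = -4 + (-15 - N) = -19 - N)
w = 12564
(w + l(-35, -29))/((-10545 - 1*(-23662)) + 30019) = (12564 + (-19 - 1*(-35)))/((-10545 - 1*(-23662)) + 30019) = (12564 + (-19 + 35))/((-10545 + 23662) + 30019) = (12564 + 16)/(13117 + 30019) = 12580/43136 = 12580*(1/43136) = 3145/10784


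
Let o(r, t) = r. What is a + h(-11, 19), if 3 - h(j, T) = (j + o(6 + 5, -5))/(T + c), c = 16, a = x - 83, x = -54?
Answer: -134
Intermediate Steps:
a = -137 (a = -54 - 83 = -137)
h(j, T) = 3 - (11 + j)/(16 + T) (h(j, T) = 3 - (j + (6 + 5))/(T + 16) = 3 - (j + 11)/(16 + T) = 3 - (11 + j)/(16 + T))
a + h(-11, 19) = -137 + (37 - 1*(-11) + 3*19)/(16 + 19) = -137 + (37 + 11 + 57)/35 = -137 + (1/35)*105 = -137 + 3 = -134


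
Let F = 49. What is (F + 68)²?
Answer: 13689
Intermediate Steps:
(F + 68)² = (49 + 68)² = 117² = 13689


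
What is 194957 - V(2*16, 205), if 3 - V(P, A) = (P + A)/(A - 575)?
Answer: 72132743/370 ≈ 1.9495e+5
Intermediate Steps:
V(P, A) = 3 - (A + P)/(-575 + A) (V(P, A) = 3 - (P + A)/(A - 575) = 3 - (A + P)/(-575 + A))
194957 - V(2*16, 205) = 194957 - (-1725 - 2*16 + 2*205)/(-575 + 205) = 194957 - (-1725 - 1*32 + 410)/(-370) = 194957 - (-1)*(-1725 - 32 + 410)/370 = 194957 - (-1)*(-1347)/370 = 194957 - 1*1347/370 = 194957 - 1347/370 = 72132743/370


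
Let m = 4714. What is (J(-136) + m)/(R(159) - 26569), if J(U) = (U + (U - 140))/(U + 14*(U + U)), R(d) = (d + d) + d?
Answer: -4648107/25726712 ≈ -0.18067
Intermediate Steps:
R(d) = 3*d (R(d) = 2*d + d = 3*d)
J(U) = (-140 + 2*U)/(29*U) (J(U) = (U + (-140 + U))/(U + 14*(2*U)) = (-140 + 2*U)/(U + 28*U) = (-140 + 2*U)/((29*U)) = (-140 + 2*U)*(1/(29*U)) = (-140 + 2*U)/(29*U))
(J(-136) + m)/(R(159) - 26569) = ((2/29)*(-70 - 136)/(-136) + 4714)/(3*159 - 26569) = ((2/29)*(-1/136)*(-206) + 4714)/(477 - 26569) = (103/986 + 4714)/(-26092) = (4648107/986)*(-1/26092) = -4648107/25726712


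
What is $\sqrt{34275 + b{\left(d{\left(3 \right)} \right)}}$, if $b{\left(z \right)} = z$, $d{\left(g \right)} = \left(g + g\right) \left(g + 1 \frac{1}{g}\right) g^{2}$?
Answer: $\sqrt{34455} \approx 185.62$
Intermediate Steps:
$d{\left(g \right)} = 2 g^{3} \left(g + \frac{1}{g}\right)$ ($d{\left(g \right)} = 2 g \left(g + \frac{1}{g}\right) g^{2} = 2 g^{3} \left(g + \frac{1}{g}\right)$)
$\sqrt{34275 + b{\left(d{\left(3 \right)} \right)}} = \sqrt{34275 + 2 \cdot 3^{2} \left(1 + 3^{2}\right)} = \sqrt{34275 + 2 \cdot 9 \left(1 + 9\right)} = \sqrt{34275 + 2 \cdot 9 \cdot 10} = \sqrt{34275 + 180} = \sqrt{34455}$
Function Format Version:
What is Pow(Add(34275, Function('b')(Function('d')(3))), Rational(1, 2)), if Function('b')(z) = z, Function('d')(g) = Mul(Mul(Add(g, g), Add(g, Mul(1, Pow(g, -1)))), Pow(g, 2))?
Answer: Pow(34455, Rational(1, 2)) ≈ 185.62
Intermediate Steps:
Function('d')(g) = Mul(2, Pow(g, 3), Add(g, Pow(g, -1))) (Function('d')(g) = Mul(Mul(Mul(2, g), Add(g, Pow(g, -1))), Pow(g, 2)) = Mul(Mul(2, g, Add(g, Pow(g, -1))), Pow(g, 2)) = Mul(2, Pow(g, 3), Add(g, Pow(g, -1))))
Pow(Add(34275, Function('b')(Function('d')(3))), Rational(1, 2)) = Pow(Add(34275, Mul(2, Pow(3, 2), Add(1, Pow(3, 2)))), Rational(1, 2)) = Pow(Add(34275, Mul(2, 9, Add(1, 9))), Rational(1, 2)) = Pow(Add(34275, Mul(2, 9, 10)), Rational(1, 2)) = Pow(Add(34275, 180), Rational(1, 2)) = Pow(34455, Rational(1, 2))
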